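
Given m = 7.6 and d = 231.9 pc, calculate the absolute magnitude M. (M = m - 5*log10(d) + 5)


M = m - 5*log10(d) + 5 = 7.6 - 5*log10(231.9) + 5 = 0.7735

0.7735


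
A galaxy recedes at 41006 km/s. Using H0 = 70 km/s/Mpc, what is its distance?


d = v / H0 = 41006 / 70 = 585.8

585.8 Mpc


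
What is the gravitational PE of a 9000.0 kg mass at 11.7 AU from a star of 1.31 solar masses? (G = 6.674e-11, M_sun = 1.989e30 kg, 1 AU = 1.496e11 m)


M = 1.31 * 1.989e30 kg = 2.60559e+30 kg; r = 11.7 AU * 1.496e11 m/AU = 1.75032e+12 m. U = -GM*m/r = -(6.674e-11 * 2.60559e+30 * 9000.0) / 1.75032e+12 = -8.942e+11

-8.942e+11 J


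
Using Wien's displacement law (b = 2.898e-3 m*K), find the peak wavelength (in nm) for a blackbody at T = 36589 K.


lam_max = b / T = 2.898e-3 / 36589 = 7.920e-08 m = 79.2041 nm

79.2041 nm


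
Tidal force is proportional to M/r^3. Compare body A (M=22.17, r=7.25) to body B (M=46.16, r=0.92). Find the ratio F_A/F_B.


Ratio = (M1/r1^3) / (M2/r2^3) = (22.17/7.25^3) / (46.16/0.92^3) = 9.814e-04

9.814e-04


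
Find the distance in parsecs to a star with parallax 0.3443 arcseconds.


d = 1/p = 1/0.3443 = 2.9044

2.9044 pc


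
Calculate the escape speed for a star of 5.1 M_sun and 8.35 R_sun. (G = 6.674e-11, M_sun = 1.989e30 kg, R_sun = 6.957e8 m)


M = 5.1 * 1.989e30 kg = 1.01439e+31 kg; R = 8.35 * 6.957e8 m = 5.809095e+09 m. v_esc = sqrt(2GM/R) = sqrt(2 * 6.674e-11 * 1.01439e+31 / 5.809095e+09) = 482787.858

482787.858 m/s


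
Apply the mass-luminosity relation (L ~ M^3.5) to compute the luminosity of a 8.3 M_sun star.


L/L_sun = (M/M_sun)^3.5 = 8.3^3.5 = 1647.3024

1647.3024 L_sun


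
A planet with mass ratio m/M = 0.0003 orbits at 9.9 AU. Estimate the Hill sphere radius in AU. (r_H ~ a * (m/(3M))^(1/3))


r_H = a * (m/3M)^(1/3) = 9.9 * (0.0003/3)^(1/3) = 0.4595

0.4595 AU


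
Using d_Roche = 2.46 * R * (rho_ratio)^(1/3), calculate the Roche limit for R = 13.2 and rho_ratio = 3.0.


d_Roche = 2.46 * 13.2 * 3.0^(1/3) = 46.8327

46.8327


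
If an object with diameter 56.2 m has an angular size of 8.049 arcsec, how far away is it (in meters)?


D = size / theta_rad, theta_rad = 8.049 * pi/(180*3600) = 3.902e-05, D = 1.440e+06

1.440e+06 m


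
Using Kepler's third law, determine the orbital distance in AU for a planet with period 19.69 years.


a = P^(2/3) = 19.69^(2/3) = 7.2917

7.2917 AU


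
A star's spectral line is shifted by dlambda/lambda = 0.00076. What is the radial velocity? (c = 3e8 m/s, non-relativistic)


v = (dlambda/lambda) * c = 0.00076 * 3e8 = 228000.0

228000.0 m/s


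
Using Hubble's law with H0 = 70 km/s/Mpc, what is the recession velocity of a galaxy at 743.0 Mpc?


v = H0 * d = 70 * 743.0 = 52010.0

52010.0 km/s


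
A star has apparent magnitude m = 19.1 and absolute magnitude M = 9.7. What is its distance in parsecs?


d = 10^((m - M + 5)/5) = 10^((19.1 - 9.7 + 5)/5) = 758.5776

758.5776 pc


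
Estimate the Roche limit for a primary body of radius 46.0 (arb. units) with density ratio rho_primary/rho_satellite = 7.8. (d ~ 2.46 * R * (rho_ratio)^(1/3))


d_Roche = 2.46 * 46.0 * 7.8^(1/3) = 224.4181

224.4181


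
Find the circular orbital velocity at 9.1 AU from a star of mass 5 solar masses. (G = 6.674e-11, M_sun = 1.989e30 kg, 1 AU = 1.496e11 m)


v = sqrt(GM/r) = sqrt(6.674e-11 * 9.945e+30 / 1.361e+12) = 22080.505

22080.505 m/s


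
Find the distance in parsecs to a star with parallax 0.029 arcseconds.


d = 1/p = 1/0.029 = 34.4828

34.4828 pc


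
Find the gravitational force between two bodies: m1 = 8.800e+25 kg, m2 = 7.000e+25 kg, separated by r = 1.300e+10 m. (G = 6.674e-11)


F = G*m1*m2/r^2 = 6.674e-11 * 8.800e+25 * 7.000e+25 / (1.300e+10)^2 = 6.674e-11 * 6.160e+51 / 1.690e+20 = 2.433e+21

2.433e+21 N


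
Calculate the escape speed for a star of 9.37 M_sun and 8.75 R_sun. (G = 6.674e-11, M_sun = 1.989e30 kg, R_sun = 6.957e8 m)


M = 9.37 * 1.989e30 kg = 1.863693e+31 kg; R = 8.75 * 6.957e8 m = 6.087375e+09 m. v_esc = sqrt(2GM/R) = sqrt(2 * 6.674e-11 * 1.863693e+31 / 6.087375e+09) = 639264.0145

639264.0145 m/s


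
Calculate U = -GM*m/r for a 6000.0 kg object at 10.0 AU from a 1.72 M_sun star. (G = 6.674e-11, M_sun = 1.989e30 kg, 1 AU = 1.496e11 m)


M = 1.72 * 1.989e30 kg = 3.42108e+30 kg; r = 10.0 AU * 1.496e11 m/AU = 1.496e+12 m. U = -GM*m/r = -(6.674e-11 * 3.42108e+30 * 6000.0) / 1.496e+12 = -9.157e+11

-9.157e+11 J


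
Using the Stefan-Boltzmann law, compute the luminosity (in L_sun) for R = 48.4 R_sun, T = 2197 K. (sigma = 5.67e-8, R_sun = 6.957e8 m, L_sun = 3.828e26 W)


R = 48.4 * 6.957e8 m = 3.367188e+10 m. L = 4*pi*R^2*sigma*T^4 = 4*pi*(3.367188e+10)^2 * 5.67e-8 * 2197^4 = 1.882122474e+28 W. L/L_sun = 1.882122474e+28 / 3.828e26 = 49.1673

49.1673 L_sun


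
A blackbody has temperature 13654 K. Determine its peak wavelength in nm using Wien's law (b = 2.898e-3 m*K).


lam_max = b / T = 2.898e-3 / 13654 = 2.122e-07 m = 212.2455 nm

212.2455 nm


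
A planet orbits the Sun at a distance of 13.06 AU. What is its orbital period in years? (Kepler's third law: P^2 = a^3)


P = a^(3/2) = 13.06^1.5 = 47.197

47.197 years


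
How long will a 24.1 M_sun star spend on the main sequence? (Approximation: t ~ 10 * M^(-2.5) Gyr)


t = 10 * M^(-2.5) = 10 * 24.1^(-2.5) = 0.0035

0.0035 Gyr


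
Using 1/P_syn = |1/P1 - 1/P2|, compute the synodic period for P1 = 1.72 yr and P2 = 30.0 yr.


1/P_syn = |1/P1 - 1/P2| = |1/1.72 - 1/30.0| => P_syn = 1.8246

1.8246 years


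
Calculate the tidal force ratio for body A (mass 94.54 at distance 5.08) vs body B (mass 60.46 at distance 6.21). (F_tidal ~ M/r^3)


Ratio = (M1/r1^3) / (M2/r2^3) = (94.54/5.08^3) / (60.46/6.21^3) = 2.8565

2.8565


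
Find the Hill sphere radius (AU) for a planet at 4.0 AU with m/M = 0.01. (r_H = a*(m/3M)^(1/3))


r_H = a * (m/3M)^(1/3) = 4.0 * (0.01/3)^(1/3) = 0.5975

0.5975 AU


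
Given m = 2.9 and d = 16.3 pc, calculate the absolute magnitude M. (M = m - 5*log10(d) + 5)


M = m - 5*log10(d) + 5 = 2.9 - 5*log10(16.3) + 5 = 1.8391

1.8391


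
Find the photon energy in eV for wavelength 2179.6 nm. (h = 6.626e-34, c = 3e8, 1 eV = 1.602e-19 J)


E = hc/lambda = 6.626e-34 * 3e8 / 2.180e-06 = 9.120e-20 J = 0.5693 eV

0.5693 eV


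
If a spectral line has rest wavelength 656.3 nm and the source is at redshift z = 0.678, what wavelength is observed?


lam_obs = lam_emit * (1 + z) = 656.3 * (1 + 0.678) = 1101.2714

1101.2714 nm


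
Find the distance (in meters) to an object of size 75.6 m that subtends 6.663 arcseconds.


D = size / theta_rad, theta_rad = 6.663 * pi/(180*3600) = 3.230e-05, D = 2.340e+06

2.340e+06 m


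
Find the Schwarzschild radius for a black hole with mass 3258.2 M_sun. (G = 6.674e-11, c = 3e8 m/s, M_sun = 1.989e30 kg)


M = 3258.2 * 1.989e30 kg = 6.4805598e+33 kg. rs = 2GM/c^2 = 2 * 6.674e-11 * 6.4805598e+33 / (3e8)^2 = 9.611e+06

9.611e+06 m


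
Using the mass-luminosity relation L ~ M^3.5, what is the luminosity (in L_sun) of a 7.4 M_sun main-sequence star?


L/L_sun = (M/M_sun)^3.5 = 7.4^3.5 = 1102.3285

1102.3285 L_sun


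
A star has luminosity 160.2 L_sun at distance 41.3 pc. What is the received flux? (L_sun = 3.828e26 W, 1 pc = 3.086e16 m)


F = L / (4*pi*d^2) = 6.132e+28 / (4*pi*(1.275e+18)^2) = 3.004e-09

3.004e-09 W/m^2


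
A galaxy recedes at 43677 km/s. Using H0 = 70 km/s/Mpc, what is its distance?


d = v / H0 = 43677 / 70 = 623.9571

623.9571 Mpc


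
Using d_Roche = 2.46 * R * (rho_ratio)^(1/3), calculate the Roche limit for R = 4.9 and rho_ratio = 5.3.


d_Roche = 2.46 * 4.9 * 5.3^(1/3) = 21.0163

21.0163


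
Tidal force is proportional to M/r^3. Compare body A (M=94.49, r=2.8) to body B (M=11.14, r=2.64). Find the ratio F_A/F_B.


Ratio = (M1/r1^3) / (M2/r2^3) = (94.49/2.8^3) / (11.14/2.64^3) = 7.1095

7.1095


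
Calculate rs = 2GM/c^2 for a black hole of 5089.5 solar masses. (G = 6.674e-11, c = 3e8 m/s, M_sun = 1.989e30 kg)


M = 5089.5 * 1.989e30 kg = 1.01230155e+34 kg. rs = 2GM/c^2 = 2 * 6.674e-11 * 1.01230155e+34 / (3e8)^2 = 1.501e+07

1.501e+07 m


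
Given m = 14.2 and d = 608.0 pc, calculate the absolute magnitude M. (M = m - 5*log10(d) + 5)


M = m - 5*log10(d) + 5 = 14.2 - 5*log10(608.0) + 5 = 5.2805

5.2805


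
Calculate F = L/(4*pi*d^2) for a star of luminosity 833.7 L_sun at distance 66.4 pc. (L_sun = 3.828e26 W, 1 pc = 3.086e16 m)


F = L / (4*pi*d^2) = 3.191e+29 / (4*pi*(2.049e+18)^2) = 6.048e-09

6.048e-09 W/m^2


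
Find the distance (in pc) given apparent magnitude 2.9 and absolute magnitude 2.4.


d = 10^((m - M + 5)/5) = 10^((2.9 - 2.4 + 5)/5) = 12.5893

12.5893 pc


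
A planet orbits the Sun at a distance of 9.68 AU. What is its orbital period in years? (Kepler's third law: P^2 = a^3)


P = a^(3/2) = 9.68^1.5 = 30.1171

30.1171 years


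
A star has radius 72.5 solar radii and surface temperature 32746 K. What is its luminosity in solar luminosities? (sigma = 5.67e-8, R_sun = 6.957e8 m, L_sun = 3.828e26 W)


R = 72.5 * 6.957e8 m = 5.043825e+10 m. L = 4*pi*R^2*sigma*T^4 = 4*pi*(5.043825e+10)^2 * 5.67e-8 * 32746^4 = 2.084231584e+33 W. L/L_sun = 2.084231584e+33 / 3.828e26 = 5.445e+06

5.445e+06 L_sun


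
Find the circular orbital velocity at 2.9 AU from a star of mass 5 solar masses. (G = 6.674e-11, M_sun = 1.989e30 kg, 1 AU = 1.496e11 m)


v = sqrt(GM/r) = sqrt(6.674e-11 * 9.945e+30 / 4.338e+11) = 39113.862

39113.862 m/s


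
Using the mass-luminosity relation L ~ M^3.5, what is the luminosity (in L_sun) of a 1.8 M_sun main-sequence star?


L/L_sun = (M/M_sun)^3.5 = 1.8^3.5 = 7.8244

7.8244 L_sun


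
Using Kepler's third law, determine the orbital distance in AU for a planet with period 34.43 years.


a = P^(2/3) = 34.43^(2/3) = 10.5834

10.5834 AU


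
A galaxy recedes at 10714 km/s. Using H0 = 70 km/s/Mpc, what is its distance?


d = v / H0 = 10714 / 70 = 153.0571

153.0571 Mpc


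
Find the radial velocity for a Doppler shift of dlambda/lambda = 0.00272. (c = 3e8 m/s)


v = (dlambda/lambda) * c = 0.00272 * 3e8 = 816000.0

816000.0 m/s


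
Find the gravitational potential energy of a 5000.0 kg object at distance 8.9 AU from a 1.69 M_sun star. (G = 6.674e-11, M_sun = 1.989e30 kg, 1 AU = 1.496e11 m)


M = 1.69 * 1.989e30 kg = 3.36141e+30 kg; r = 8.9 AU * 1.496e11 m/AU = 1.33144e+12 m. U = -GM*m/r = -(6.674e-11 * 3.36141e+30 * 5000.0) / 1.33144e+12 = -8.425e+11

-8.425e+11 J


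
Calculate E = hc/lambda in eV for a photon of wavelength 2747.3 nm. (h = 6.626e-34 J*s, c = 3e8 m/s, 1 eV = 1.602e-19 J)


E = hc/lambda = 6.626e-34 * 3e8 / 2.747e-06 = 7.235e-20 J = 0.4517 eV

0.4517 eV


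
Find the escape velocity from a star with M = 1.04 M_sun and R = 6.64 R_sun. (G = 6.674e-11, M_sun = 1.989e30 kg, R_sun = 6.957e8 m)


M = 1.04 * 1.989e30 kg = 2.06856e+30 kg; R = 6.64 * 6.957e8 m = 4.619448e+09 m. v_esc = sqrt(2GM/R) = sqrt(2 * 6.674e-11 * 2.06856e+30 / 4.619448e+09) = 244482.129

244482.129 m/s


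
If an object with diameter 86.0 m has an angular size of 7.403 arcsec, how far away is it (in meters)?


D = size / theta_rad, theta_rad = 7.403 * pi/(180*3600) = 3.589e-05, D = 2.396e+06

2.396e+06 m


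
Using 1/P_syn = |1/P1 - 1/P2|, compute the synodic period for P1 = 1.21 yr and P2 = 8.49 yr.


1/P_syn = |1/P1 - 1/P2| = |1/1.21 - 1/8.49| => P_syn = 1.4111

1.4111 years


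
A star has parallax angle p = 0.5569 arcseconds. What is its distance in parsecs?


d = 1/p = 1/0.5569 = 1.7957

1.7957 pc


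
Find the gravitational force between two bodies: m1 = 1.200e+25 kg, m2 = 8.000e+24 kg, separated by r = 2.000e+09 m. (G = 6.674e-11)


F = G*m1*m2/r^2 = 6.674e-11 * 1.200e+25 * 8.000e+24 / (2.000e+09)^2 = 6.674e-11 * 9.600e+49 / 4.000e+18 = 1.602e+21

1.602e+21 N


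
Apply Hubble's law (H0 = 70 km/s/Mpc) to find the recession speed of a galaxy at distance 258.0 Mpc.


v = H0 * d = 70 * 258.0 = 18060.0

18060.0 km/s


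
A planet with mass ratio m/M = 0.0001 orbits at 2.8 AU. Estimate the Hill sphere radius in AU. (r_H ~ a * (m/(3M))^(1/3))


r_H = a * (m/3M)^(1/3) = 2.8 * (0.0001/3)^(1/3) = 0.0901

0.0901 AU


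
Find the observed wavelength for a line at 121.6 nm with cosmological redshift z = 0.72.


lam_obs = lam_emit * (1 + z) = 121.6 * (1 + 0.72) = 209.152

209.152 nm


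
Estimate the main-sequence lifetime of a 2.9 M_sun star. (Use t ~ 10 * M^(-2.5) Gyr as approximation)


t = 10 * M^(-2.5) = 10 * 2.9^(-2.5) = 0.6982

0.6982 Gyr


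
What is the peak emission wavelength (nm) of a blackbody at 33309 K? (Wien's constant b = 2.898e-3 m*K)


lam_max = b / T = 2.898e-3 / 33309 = 8.700e-08 m = 87.0035 nm

87.0035 nm


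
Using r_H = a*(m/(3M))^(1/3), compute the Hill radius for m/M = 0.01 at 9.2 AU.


r_H = a * (m/3M)^(1/3) = 9.2 * (0.01/3)^(1/3) = 1.3743

1.3743 AU


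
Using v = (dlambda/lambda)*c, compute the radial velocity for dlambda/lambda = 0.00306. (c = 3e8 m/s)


v = (dlambda/lambda) * c = 0.00306 * 3e8 = 918000.0

918000.0 m/s


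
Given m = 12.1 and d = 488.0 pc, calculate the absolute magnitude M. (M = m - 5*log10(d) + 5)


M = m - 5*log10(d) + 5 = 12.1 - 5*log10(488.0) + 5 = 3.6579

3.6579


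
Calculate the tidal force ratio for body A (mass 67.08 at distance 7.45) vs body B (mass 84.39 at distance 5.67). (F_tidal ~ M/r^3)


Ratio = (M1/r1^3) / (M2/r2^3) = (67.08/7.45^3) / (84.39/5.67^3) = 0.3504

0.3504


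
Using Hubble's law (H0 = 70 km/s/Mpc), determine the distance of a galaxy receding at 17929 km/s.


d = v / H0 = 17929 / 70 = 256.1286

256.1286 Mpc


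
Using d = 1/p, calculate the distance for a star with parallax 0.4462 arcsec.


d = 1/p = 1/0.4462 = 2.2411

2.2411 pc


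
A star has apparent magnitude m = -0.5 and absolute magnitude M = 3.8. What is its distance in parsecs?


d = 10^((m - M + 5)/5) = 10^((-0.5 - 3.8 + 5)/5) = 1.3804

1.3804 pc


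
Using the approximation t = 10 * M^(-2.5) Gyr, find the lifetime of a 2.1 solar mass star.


t = 10 * M^(-2.5) = 10 * 2.1^(-2.5) = 1.5648

1.5648 Gyr


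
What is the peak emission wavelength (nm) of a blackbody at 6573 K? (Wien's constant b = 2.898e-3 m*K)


lam_max = b / T = 2.898e-3 / 6573 = 4.409e-07 m = 440.8946 nm

440.8946 nm


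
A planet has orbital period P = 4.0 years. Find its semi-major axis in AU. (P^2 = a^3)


a = P^(2/3) = 4.0^(2/3) = 2.5198

2.5198 AU


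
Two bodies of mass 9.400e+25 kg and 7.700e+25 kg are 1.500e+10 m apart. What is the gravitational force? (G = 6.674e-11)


F = G*m1*m2/r^2 = 6.674e-11 * 9.400e+25 * 7.700e+25 / (1.500e+10)^2 = 6.674e-11 * 7.238e+51 / 2.250e+20 = 2.147e+21

2.147e+21 N


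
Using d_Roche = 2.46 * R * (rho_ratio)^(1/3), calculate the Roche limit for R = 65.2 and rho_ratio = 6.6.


d_Roche = 2.46 * 65.2 * 6.6^(1/3) = 300.8597

300.8597


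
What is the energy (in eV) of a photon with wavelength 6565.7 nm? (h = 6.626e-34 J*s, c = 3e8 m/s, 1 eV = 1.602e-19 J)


E = hc/lambda = 6.626e-34 * 3e8 / 6.566e-06 = 3.028e-20 J = 0.189 eV

0.189 eV


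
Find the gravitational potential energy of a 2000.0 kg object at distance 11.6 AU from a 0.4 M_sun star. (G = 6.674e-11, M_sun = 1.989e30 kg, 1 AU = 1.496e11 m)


M = 0.4 * 1.989e30 kg = 7.956e+29 kg; r = 11.6 AU * 1.496e11 m/AU = 1.73536e+12 m. U = -GM*m/r = -(6.674e-11 * 7.956e+29 * 2000.0) / 1.73536e+12 = -6.120e+10

-6.120e+10 J


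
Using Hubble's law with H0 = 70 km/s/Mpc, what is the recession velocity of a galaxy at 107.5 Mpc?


v = H0 * d = 70 * 107.5 = 7525.0

7525.0 km/s


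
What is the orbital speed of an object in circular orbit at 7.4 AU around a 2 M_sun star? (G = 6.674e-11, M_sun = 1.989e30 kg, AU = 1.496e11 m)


v = sqrt(GM/r) = sqrt(6.674e-11 * 3.978e+30 / 1.107e+12) = 15486.1633

15486.1633 m/s


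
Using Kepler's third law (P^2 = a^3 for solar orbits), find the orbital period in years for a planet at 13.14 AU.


P = a^(3/2) = 13.14^1.5 = 47.6314

47.6314 years


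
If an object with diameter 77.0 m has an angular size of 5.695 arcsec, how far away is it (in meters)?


D = size / theta_rad, theta_rad = 5.695 * pi/(180*3600) = 2.761e-05, D = 2.789e+06

2.789e+06 m


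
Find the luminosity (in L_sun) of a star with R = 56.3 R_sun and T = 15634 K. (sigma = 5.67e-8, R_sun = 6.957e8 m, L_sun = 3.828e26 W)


R = 56.3 * 6.957e8 m = 3.916791e+10 m. L = 4*pi*R^2*sigma*T^4 = 4*pi*(3.916791e+10)^2 * 5.67e-8 * 15634^4 = 6.530315288e+31 W. L/L_sun = 6.530315288e+31 / 3.828e26 = 170593.3983

170593.3983 L_sun


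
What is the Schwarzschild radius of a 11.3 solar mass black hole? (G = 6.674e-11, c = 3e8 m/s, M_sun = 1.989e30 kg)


M = 11.3 * 1.989e30 kg = 2.24757e+31 kg. rs = 2GM/c^2 = 2 * 6.674e-11 * 2.24757e+31 / (3e8)^2 = 33333.9604

33333.9604 m


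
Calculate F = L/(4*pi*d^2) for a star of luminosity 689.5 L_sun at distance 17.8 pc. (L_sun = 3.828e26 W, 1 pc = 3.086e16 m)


F = L / (4*pi*d^2) = 2.639e+29 / (4*pi*(5.493e+17)^2) = 6.961e-08

6.961e-08 W/m^2


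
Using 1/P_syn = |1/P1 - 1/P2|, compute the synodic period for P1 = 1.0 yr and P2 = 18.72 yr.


1/P_syn = |1/P1 - 1/P2| = |1/1.0 - 1/18.72| => P_syn = 1.0564

1.0564 years


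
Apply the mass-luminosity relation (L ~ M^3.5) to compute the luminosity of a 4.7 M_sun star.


L/L_sun = (M/M_sun)^3.5 = 4.7^3.5 = 225.0829

225.0829 L_sun


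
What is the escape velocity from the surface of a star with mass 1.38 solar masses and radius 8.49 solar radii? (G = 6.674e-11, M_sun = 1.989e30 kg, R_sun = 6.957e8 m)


M = 1.38 * 1.989e30 kg = 2.74482e+30 kg; R = 8.49 * 6.957e8 m = 5.906493e+09 m. v_esc = sqrt(2GM/R) = sqrt(2 * 6.674e-11 * 2.74482e+30 / 5.906493e+09) = 249057.8226

249057.8226 m/s


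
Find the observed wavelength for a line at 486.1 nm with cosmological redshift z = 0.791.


lam_obs = lam_emit * (1 + z) = 486.1 * (1 + 0.791) = 870.6051

870.6051 nm


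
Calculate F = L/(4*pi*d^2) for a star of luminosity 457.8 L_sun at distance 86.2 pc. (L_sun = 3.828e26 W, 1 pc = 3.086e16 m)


F = L / (4*pi*d^2) = 1.752e+29 / (4*pi*(2.660e+18)^2) = 1.971e-09

1.971e-09 W/m^2


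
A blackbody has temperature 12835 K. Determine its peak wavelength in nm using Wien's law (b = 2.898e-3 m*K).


lam_max = b / T = 2.898e-3 / 12835 = 2.258e-07 m = 225.7889 nm

225.7889 nm


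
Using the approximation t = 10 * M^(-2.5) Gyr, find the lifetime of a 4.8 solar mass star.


t = 10 * M^(-2.5) = 10 * 4.8^(-2.5) = 0.1981

0.1981 Gyr


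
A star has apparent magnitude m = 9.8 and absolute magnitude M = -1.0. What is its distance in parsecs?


d = 10^((m - M + 5)/5) = 10^((9.8 - -1.0 + 5)/5) = 1445.4398

1445.4398 pc


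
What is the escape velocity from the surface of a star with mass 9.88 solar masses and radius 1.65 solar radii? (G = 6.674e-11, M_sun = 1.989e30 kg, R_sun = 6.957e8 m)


M = 9.88 * 1.989e30 kg = 1.965132e+31 kg; R = 1.65 * 6.957e8 m = 1.147905e+09 m. v_esc = sqrt(2GM/R) = sqrt(2 * 6.674e-11 * 1.965132e+31 / 1.147905e+09) = 1.512e+06

1.512e+06 m/s


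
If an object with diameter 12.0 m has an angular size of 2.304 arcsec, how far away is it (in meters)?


D = size / theta_rad, theta_rad = 2.304 * pi/(180*3600) = 1.117e-05, D = 1.074e+06

1.074e+06 m


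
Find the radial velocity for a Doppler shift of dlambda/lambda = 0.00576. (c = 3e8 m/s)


v = (dlambda/lambda) * c = 0.00576 * 3e8 = 1.728e+06

1.728e+06 m/s


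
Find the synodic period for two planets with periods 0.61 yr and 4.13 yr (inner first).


1/P_syn = |1/P1 - 1/P2| = |1/0.61 - 1/4.13| => P_syn = 0.7157

0.7157 years


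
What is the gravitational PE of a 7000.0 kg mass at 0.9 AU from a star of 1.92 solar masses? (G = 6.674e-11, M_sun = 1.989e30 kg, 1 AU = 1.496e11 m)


M = 1.92 * 1.989e30 kg = 3.81888e+30 kg; r = 0.9 AU * 1.496e11 m/AU = 1.3464e+11 m. U = -GM*m/r = -(6.674e-11 * 3.81888e+30 * 7000.0) / 1.3464e+11 = -1.325e+13

-1.325e+13 J


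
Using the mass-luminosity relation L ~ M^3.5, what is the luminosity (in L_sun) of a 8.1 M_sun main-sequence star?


L/L_sun = (M/M_sun)^3.5 = 8.1^3.5 = 1512.5076

1512.5076 L_sun


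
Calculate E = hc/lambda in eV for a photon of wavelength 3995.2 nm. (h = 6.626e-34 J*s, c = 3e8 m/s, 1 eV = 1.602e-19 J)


E = hc/lambda = 6.626e-34 * 3e8 / 3.995e-06 = 4.975e-20 J = 0.3106 eV

0.3106 eV


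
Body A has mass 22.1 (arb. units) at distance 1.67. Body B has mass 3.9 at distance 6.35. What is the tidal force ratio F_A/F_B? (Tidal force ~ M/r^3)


Ratio = (M1/r1^3) / (M2/r2^3) = (22.1/1.67^3) / (3.9/6.35^3) = 311.5297

311.5297


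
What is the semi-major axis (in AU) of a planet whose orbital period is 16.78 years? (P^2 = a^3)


a = P^(2/3) = 16.78^(2/3) = 6.5543

6.5543 AU


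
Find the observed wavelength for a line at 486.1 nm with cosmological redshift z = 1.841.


lam_obs = lam_emit * (1 + z) = 486.1 * (1 + 1.841) = 1381.0101

1381.0101 nm


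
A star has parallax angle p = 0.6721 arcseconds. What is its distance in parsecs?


d = 1/p = 1/0.6721 = 1.4879

1.4879 pc


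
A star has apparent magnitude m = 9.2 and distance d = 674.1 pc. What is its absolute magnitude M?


M = m - 5*log10(d) + 5 = 9.2 - 5*log10(674.1) + 5 = 0.0564

0.0564


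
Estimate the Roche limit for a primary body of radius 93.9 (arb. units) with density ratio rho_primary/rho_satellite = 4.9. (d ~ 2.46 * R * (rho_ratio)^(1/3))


d_Roche = 2.46 * 93.9 * 4.9^(1/3) = 392.3431

392.3431


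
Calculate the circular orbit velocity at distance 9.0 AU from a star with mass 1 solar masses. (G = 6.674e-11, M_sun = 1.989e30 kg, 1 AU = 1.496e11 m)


v = sqrt(GM/r) = sqrt(6.674e-11 * 1.989e+30 / 1.346e+12) = 9929.4099

9929.4099 m/s


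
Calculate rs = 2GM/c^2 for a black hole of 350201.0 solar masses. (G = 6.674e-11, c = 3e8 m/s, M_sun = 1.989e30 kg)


M = 350201.0 * 1.989e30 kg = 6.96549789e+35 kg. rs = 2GM/c^2 = 2 * 6.674e-11 * 6.96549789e+35 / (3e8)^2 = 1.033e+09

1.033e+09 m


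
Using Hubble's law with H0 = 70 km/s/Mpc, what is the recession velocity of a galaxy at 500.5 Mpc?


v = H0 * d = 70 * 500.5 = 35035.0

35035.0 km/s


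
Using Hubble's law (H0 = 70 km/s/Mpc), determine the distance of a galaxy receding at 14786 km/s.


d = v / H0 = 14786 / 70 = 211.2286

211.2286 Mpc


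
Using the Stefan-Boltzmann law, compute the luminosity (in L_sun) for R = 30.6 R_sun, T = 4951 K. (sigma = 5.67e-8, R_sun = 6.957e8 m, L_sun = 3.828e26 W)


R = 30.6 * 6.957e8 m = 2.128842e+10 m. L = 4*pi*R^2*sigma*T^4 = 4*pi*(2.128842e+10)^2 * 5.67e-8 * 4951^4 = 1.940222282e+29 W. L/L_sun = 1.940222282e+29 / 3.828e26 = 506.8501

506.8501 L_sun


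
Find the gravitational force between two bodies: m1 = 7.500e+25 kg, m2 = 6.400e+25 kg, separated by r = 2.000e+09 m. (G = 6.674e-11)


F = G*m1*m2/r^2 = 6.674e-11 * 7.500e+25 * 6.400e+25 / (2.000e+09)^2 = 6.674e-11 * 4.800e+51 / 4.000e+18 = 8.009e+22

8.009e+22 N


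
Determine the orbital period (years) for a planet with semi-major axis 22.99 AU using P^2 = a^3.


P = a^(3/2) = 22.99^1.5 = 110.2322

110.2322 years


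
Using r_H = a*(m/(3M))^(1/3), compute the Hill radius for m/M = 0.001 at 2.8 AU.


r_H = a * (m/3M)^(1/3) = 2.8 * (0.001/3)^(1/3) = 0.1941

0.1941 AU


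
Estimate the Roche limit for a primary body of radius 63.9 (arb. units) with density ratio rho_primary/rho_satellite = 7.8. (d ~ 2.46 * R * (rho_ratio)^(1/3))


d_Roche = 2.46 * 63.9 * 7.8^(1/3) = 311.746

311.746


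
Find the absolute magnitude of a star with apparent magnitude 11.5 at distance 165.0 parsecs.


M = m - 5*log10(d) + 5 = 11.5 - 5*log10(165.0) + 5 = 5.4126

5.4126


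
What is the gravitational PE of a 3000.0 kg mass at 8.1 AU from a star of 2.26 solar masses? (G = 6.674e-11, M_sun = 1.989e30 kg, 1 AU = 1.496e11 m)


M = 2.26 * 1.989e30 kg = 4.49514e+30 kg; r = 8.1 AU * 1.496e11 m/AU = 1.21176e+12 m. U = -GM*m/r = -(6.674e-11 * 4.49514e+30 * 3000.0) / 1.21176e+12 = -7.427e+11

-7.427e+11 J


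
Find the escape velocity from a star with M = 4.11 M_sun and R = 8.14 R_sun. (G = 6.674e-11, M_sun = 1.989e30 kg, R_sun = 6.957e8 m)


M = 4.11 * 1.989e30 kg = 8.17479e+30 kg; R = 8.14 * 6.957e8 m = 5.662998e+09 m. v_esc = sqrt(2GM/R) = sqrt(2 * 6.674e-11 * 8.17479e+30 / 5.662998e+09) = 438958.2314

438958.2314 m/s


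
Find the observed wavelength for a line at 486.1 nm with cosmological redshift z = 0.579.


lam_obs = lam_emit * (1 + z) = 486.1 * (1 + 0.579) = 767.5519

767.5519 nm


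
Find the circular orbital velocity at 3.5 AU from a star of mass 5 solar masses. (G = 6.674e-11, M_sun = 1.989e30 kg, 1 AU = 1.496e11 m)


v = sqrt(GM/r) = sqrt(6.674e-11 * 9.945e+30 / 5.236e+11) = 35603.7445

35603.7445 m/s


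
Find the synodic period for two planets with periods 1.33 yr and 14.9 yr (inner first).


1/P_syn = |1/P1 - 1/P2| = |1/1.33 - 1/14.9| => P_syn = 1.4604

1.4604 years


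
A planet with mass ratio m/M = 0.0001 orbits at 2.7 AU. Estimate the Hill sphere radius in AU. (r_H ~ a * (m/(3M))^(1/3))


r_H = a * (m/3M)^(1/3) = 2.7 * (0.0001/3)^(1/3) = 0.0869

0.0869 AU


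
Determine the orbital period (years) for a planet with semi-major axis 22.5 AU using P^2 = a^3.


P = a^(3/2) = 22.5^1.5 = 106.7269

106.7269 years


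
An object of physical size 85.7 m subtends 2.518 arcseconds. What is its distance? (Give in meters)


D = size / theta_rad, theta_rad = 2.518 * pi/(180*3600) = 1.221e-05, D = 7.020e+06

7.020e+06 m


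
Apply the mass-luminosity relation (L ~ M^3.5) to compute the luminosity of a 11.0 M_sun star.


L/L_sun = (M/M_sun)^3.5 = 11.0^3.5 = 4414.4276

4414.4276 L_sun


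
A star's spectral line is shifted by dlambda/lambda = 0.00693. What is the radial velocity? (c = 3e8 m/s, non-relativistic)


v = (dlambda/lambda) * c = 0.00693 * 3e8 = 2.079e+06

2.079e+06 m/s


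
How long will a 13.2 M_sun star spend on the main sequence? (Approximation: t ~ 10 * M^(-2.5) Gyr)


t = 10 * M^(-2.5) = 10 * 13.2^(-2.5) = 0.0158

0.0158 Gyr


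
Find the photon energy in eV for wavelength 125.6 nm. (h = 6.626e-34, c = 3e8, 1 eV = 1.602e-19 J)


E = hc/lambda = 6.626e-34 * 3e8 / 1.256e-07 = 1.583e-18 J = 9.8792 eV

9.8792 eV


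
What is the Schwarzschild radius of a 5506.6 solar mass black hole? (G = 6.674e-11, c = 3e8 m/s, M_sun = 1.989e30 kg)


M = 5506.6 * 1.989e30 kg = 1.09526274e+34 kg. rs = 2GM/c^2 = 2 * 6.674e-11 * 1.09526274e+34 / (3e8)^2 = 1.624e+07

1.624e+07 m


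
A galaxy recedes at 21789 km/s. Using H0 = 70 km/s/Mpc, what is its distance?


d = v / H0 = 21789 / 70 = 311.2714

311.2714 Mpc


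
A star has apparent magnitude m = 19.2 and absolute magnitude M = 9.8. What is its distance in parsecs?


d = 10^((m - M + 5)/5) = 10^((19.2 - 9.8 + 5)/5) = 758.5776

758.5776 pc


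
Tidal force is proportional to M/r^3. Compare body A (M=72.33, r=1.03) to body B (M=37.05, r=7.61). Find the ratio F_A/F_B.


Ratio = (M1/r1^3) / (M2/r2^3) = (72.33/1.03^3) / (37.05/7.61^3) = 787.3586

787.3586


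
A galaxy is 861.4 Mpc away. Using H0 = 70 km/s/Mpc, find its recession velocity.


v = H0 * d = 70 * 861.4 = 60298.0

60298.0 km/s


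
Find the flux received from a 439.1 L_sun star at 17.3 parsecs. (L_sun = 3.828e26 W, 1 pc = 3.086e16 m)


F = L / (4*pi*d^2) = 1.681e+29 / (4*pi*(5.339e+17)^2) = 4.693e-08

4.693e-08 W/m^2


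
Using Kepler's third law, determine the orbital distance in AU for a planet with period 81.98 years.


a = P^(2/3) = 81.98^(2/3) = 18.8715

18.8715 AU


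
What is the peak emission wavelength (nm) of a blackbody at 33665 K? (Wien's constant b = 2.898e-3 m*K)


lam_max = b / T = 2.898e-3 / 33665 = 8.608e-08 m = 86.0835 nm

86.0835 nm


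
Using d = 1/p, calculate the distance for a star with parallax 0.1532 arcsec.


d = 1/p = 1/0.1532 = 6.5274

6.5274 pc


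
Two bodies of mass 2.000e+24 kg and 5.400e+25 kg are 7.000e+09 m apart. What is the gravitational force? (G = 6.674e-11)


F = G*m1*m2/r^2 = 6.674e-11 * 2.000e+24 * 5.400e+25 / (7.000e+09)^2 = 6.674e-11 * 1.080e+50 / 4.900e+19 = 1.471e+20

1.471e+20 N


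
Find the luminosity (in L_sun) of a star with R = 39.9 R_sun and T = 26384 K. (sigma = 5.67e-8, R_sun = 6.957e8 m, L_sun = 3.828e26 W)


R = 39.9 * 6.957e8 m = 2.775843e+10 m. L = 4*pi*R^2*sigma*T^4 = 4*pi*(2.775843e+10)^2 * 5.67e-8 * 26384^4 = 2.660389801e+32 W. L/L_sun = 2.660389801e+32 / 3.828e26 = 694981.6617

694981.6617 L_sun


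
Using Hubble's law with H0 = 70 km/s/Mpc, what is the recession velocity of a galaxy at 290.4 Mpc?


v = H0 * d = 70 * 290.4 = 20328.0

20328.0 km/s


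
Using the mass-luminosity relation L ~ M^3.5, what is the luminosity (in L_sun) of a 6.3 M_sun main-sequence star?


L/L_sun = (M/M_sun)^3.5 = 6.3^3.5 = 627.613

627.613 L_sun


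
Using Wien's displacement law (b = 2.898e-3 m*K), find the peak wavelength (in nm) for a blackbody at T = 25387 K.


lam_max = b / T = 2.898e-3 / 25387 = 1.142e-07 m = 114.1529 nm

114.1529 nm


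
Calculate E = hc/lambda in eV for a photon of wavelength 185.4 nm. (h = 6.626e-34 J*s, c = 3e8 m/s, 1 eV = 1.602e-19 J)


E = hc/lambda = 6.626e-34 * 3e8 / 1.854e-07 = 1.072e-18 J = 6.6927 eV

6.6927 eV


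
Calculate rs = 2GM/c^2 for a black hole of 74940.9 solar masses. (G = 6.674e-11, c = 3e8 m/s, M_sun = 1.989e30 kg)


M = 74940.9 * 1.989e30 kg = 1.490574501e+35 kg. rs = 2GM/c^2 = 2 * 6.674e-11 * 1.490574501e+35 / (3e8)^2 = 2.211e+08

2.211e+08 m


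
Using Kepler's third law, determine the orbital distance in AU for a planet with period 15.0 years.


a = P^(2/3) = 15.0^(2/3) = 6.0822

6.0822 AU


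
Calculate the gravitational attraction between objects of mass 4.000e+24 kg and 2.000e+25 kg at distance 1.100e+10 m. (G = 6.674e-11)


F = G*m1*m2/r^2 = 6.674e-11 * 4.000e+24 * 2.000e+25 / (1.100e+10)^2 = 6.674e-11 * 8.000e+49 / 1.210e+20 = 4.413e+19

4.413e+19 N


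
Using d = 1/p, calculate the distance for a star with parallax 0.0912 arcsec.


d = 1/p = 1/0.0912 = 10.9649

10.9649 pc


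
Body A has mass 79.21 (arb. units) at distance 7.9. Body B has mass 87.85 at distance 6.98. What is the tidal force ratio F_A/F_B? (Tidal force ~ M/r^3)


Ratio = (M1/r1^3) / (M2/r2^3) = (79.21/7.9^3) / (87.85/6.98^3) = 0.6219

0.6219


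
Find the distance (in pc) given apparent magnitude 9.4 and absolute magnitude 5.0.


d = 10^((m - M + 5)/5) = 10^((9.4 - 5.0 + 5)/5) = 75.8578

75.8578 pc


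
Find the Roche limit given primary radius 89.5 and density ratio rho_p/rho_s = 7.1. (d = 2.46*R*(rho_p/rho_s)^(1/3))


d_Roche = 2.46 * 89.5 * 7.1^(1/3) = 423.1662

423.1662


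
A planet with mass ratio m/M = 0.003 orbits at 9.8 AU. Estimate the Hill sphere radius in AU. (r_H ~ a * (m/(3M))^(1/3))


r_H = a * (m/3M)^(1/3) = 9.8 * (0.003/3)^(1/3) = 0.98

0.98 AU


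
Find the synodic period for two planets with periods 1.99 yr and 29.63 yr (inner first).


1/P_syn = |1/P1 - 1/P2| = |1/1.99 - 1/29.63| => P_syn = 2.1333

2.1333 years


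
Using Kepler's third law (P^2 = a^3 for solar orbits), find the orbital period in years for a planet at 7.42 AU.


P = a^(3/2) = 7.42^1.5 = 20.2118

20.2118 years


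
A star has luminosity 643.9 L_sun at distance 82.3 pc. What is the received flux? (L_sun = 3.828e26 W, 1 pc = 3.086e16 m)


F = L / (4*pi*d^2) = 2.465e+29 / (4*pi*(2.540e+18)^2) = 3.041e-09

3.041e-09 W/m^2


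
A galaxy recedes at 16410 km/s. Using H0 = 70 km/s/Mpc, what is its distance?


d = v / H0 = 16410 / 70 = 234.4286

234.4286 Mpc


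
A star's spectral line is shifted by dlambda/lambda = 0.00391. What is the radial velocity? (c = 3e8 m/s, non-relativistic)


v = (dlambda/lambda) * c = 0.00391 * 3e8 = 1.173e+06

1.173e+06 m/s


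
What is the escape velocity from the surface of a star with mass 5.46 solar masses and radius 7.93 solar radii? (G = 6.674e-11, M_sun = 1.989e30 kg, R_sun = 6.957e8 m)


M = 5.46 * 1.989e30 kg = 1.085994e+31 kg; R = 7.93 * 6.957e8 m = 5.516901e+09 m. v_esc = sqrt(2GM/R) = sqrt(2 * 6.674e-11 * 1.085994e+31 / 5.516901e+09) = 512594.8241

512594.8241 m/s


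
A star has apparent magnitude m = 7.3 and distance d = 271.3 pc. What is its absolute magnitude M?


M = m - 5*log10(d) + 5 = 7.3 - 5*log10(271.3) + 5 = 0.1328

0.1328


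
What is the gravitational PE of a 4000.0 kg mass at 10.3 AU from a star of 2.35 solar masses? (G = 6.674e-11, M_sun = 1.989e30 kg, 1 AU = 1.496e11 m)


M = 2.35 * 1.989e30 kg = 4.67415e+30 kg; r = 10.3 AU * 1.496e11 m/AU = 1.54088e+12 m. U = -GM*m/r = -(6.674e-11 * 4.67415e+30 * 4000.0) / 1.54088e+12 = -8.098e+11

-8.098e+11 J


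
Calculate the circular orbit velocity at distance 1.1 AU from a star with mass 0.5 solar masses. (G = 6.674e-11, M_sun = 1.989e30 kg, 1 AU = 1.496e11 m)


v = sqrt(GM/r) = sqrt(6.674e-11 * 9.945e+29 / 1.646e+11) = 20083.2205

20083.2205 m/s


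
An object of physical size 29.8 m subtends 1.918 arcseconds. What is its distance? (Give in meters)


D = size / theta_rad, theta_rad = 1.918 * pi/(180*3600) = 9.299e-06, D = 3.205e+06

3.205e+06 m


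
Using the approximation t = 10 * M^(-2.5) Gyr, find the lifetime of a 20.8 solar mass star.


t = 10 * M^(-2.5) = 10 * 20.8^(-2.5) = 0.0051

0.0051 Gyr


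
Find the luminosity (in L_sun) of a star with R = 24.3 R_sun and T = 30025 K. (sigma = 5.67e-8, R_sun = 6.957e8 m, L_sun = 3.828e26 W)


R = 24.3 * 6.957e8 m = 1.690551e+10 m. L = 4*pi*R^2*sigma*T^4 = 4*pi*(1.690551e+10)^2 * 5.67e-8 * 30025^4 = 1.654937287e+32 W. L/L_sun = 1.654937287e+32 / 3.828e26 = 432324.2652

432324.2652 L_sun


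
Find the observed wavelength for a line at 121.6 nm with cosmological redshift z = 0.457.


lam_obs = lam_emit * (1 + z) = 121.6 * (1 + 0.457) = 177.1712

177.1712 nm


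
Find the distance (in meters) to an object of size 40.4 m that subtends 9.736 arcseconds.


D = size / theta_rad, theta_rad = 9.736 * pi/(180*3600) = 4.720e-05, D = 855905.7285

855905.7285 m


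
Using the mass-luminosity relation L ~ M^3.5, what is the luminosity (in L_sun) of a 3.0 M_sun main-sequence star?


L/L_sun = (M/M_sun)^3.5 = 3.0^3.5 = 46.7654

46.7654 L_sun


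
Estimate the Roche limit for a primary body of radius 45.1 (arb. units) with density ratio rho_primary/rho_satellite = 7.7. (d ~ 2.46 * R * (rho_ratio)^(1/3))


d_Roche = 2.46 * 45.1 * 7.7^(1/3) = 219.0829

219.0829


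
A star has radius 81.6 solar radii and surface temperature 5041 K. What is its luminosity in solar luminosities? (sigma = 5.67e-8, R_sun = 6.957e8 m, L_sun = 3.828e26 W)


R = 81.6 * 6.957e8 m = 5.676912e+10 m. L = 4*pi*R^2*sigma*T^4 = 4*pi*(5.676912e+10)^2 * 5.67e-8 * 5041^4 = 1.482804983e+30 W. L/L_sun = 1.482804983e+30 / 3.828e26 = 3873.5762

3873.5762 L_sun


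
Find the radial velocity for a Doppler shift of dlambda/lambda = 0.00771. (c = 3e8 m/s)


v = (dlambda/lambda) * c = 0.00771 * 3e8 = 2.313e+06

2.313e+06 m/s


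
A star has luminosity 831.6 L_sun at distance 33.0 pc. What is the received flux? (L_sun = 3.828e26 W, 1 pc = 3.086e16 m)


F = L / (4*pi*d^2) = 3.183e+29 / (4*pi*(1.018e+18)^2) = 2.443e-08

2.443e-08 W/m^2


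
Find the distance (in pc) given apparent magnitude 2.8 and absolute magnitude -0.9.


d = 10^((m - M + 5)/5) = 10^((2.8 - -0.9 + 5)/5) = 54.9541

54.9541 pc


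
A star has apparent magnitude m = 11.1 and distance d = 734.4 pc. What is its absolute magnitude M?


M = m - 5*log10(d) + 5 = 11.1 - 5*log10(734.4) + 5 = 1.7703

1.7703


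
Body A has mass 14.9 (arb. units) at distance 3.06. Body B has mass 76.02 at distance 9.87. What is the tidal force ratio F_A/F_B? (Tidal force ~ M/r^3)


Ratio = (M1/r1^3) / (M2/r2^3) = (14.9/3.06^3) / (76.02/9.87^3) = 6.5773

6.5773


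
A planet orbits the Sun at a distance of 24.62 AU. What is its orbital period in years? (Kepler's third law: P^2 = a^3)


P = a^(3/2) = 24.62^1.5 = 122.1609

122.1609 years


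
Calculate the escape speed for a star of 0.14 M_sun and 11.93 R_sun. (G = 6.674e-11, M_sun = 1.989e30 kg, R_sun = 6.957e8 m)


M = 0.14 * 1.989e30 kg = 2.7846e+29 kg; R = 11.93 * 6.957e8 m = 8.299701e+09 m. v_esc = sqrt(2GM/R) = sqrt(2 * 6.674e-11 * 2.7846e+29 / 8.299701e+09) = 66920.3625

66920.3625 m/s


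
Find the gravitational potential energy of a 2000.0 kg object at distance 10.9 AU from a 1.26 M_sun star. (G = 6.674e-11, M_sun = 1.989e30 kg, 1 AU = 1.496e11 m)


M = 1.26 * 1.989e30 kg = 2.50614e+30 kg; r = 10.9 AU * 1.496e11 m/AU = 1.63064e+12 m. U = -GM*m/r = -(6.674e-11 * 2.50614e+30 * 2000.0) / 1.63064e+12 = -2.051e+11

-2.051e+11 J


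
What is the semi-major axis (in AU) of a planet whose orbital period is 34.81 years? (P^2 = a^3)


a = P^(2/3) = 34.81^(2/3) = 10.6611

10.6611 AU


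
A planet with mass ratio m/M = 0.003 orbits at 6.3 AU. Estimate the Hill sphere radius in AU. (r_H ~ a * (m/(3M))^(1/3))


r_H = a * (m/3M)^(1/3) = 6.3 * (0.003/3)^(1/3) = 0.63

0.63 AU


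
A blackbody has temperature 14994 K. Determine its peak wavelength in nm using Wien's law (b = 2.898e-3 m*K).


lam_max = b / T = 2.898e-3 / 14994 = 1.933e-07 m = 193.2773 nm

193.2773 nm


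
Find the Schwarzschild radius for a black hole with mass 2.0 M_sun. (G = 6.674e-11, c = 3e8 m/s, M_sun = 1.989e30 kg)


M = 2.0 * 1.989e30 kg = 3.978e+30 kg. rs = 2GM/c^2 = 2 * 6.674e-11 * 3.978e+30 / (3e8)^2 = 5899.816

5899.816 m


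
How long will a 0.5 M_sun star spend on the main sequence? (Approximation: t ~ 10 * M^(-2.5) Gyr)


t = 10 * M^(-2.5) = 10 * 0.5^(-2.5) = 56.5685

56.5685 Gyr


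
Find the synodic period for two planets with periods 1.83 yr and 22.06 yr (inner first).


1/P_syn = |1/P1 - 1/P2| = |1/1.83 - 1/22.06| => P_syn = 1.9955

1.9955 years


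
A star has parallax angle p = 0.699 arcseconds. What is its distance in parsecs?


d = 1/p = 1/0.699 = 1.4306

1.4306 pc


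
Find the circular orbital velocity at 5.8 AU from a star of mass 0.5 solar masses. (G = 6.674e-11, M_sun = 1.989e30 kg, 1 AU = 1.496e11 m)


v = sqrt(GM/r) = sqrt(6.674e-11 * 9.945e+29 / 8.677e+11) = 8746.1254

8746.1254 m/s


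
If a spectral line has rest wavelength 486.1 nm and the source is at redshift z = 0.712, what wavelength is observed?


lam_obs = lam_emit * (1 + z) = 486.1 * (1 + 0.712) = 832.2032

832.2032 nm


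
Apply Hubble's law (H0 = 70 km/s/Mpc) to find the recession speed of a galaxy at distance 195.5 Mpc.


v = H0 * d = 70 * 195.5 = 13685.0

13685.0 km/s


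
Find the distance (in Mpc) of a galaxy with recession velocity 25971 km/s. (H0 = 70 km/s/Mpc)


d = v / H0 = 25971 / 70 = 371.0143

371.0143 Mpc


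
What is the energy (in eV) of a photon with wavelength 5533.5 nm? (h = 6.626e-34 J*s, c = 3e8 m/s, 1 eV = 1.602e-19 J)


E = hc/lambda = 6.626e-34 * 3e8 / 5.534e-06 = 3.592e-20 J = 0.2242 eV

0.2242 eV


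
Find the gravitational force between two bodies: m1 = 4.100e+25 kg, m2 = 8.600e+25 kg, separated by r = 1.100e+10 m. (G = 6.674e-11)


F = G*m1*m2/r^2 = 6.674e-11 * 4.100e+25 * 8.600e+25 / (1.100e+10)^2 = 6.674e-11 * 3.526e+51 / 1.210e+20 = 1.945e+21

1.945e+21 N


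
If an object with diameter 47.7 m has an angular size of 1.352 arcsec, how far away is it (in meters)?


D = size / theta_rad, theta_rad = 1.352 * pi/(180*3600) = 6.555e-06, D = 7.277e+06

7.277e+06 m


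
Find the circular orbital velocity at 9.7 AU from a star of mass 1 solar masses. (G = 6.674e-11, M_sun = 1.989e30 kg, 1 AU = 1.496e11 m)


v = sqrt(GM/r) = sqrt(6.674e-11 * 1.989e+30 / 1.451e+12) = 9564.4242

9564.4242 m/s
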